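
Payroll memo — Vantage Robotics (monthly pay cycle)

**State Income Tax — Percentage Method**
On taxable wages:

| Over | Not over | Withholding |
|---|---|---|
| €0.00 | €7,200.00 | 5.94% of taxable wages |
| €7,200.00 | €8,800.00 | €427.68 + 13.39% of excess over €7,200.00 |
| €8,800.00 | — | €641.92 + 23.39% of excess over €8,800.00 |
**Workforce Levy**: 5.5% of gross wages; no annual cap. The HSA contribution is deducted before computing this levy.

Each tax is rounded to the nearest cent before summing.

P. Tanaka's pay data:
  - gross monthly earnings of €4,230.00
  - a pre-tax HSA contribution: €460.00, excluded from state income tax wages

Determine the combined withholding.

State Income Tax: taxable = €4,230.00 − €460.00 = €3,770.00
  5.94% × €3,770.00 = €223.94
Workforce Levy: 5.5% × €3,770.00 = €207.35
Total: €223.94 + €207.35 = €431.29

€431.29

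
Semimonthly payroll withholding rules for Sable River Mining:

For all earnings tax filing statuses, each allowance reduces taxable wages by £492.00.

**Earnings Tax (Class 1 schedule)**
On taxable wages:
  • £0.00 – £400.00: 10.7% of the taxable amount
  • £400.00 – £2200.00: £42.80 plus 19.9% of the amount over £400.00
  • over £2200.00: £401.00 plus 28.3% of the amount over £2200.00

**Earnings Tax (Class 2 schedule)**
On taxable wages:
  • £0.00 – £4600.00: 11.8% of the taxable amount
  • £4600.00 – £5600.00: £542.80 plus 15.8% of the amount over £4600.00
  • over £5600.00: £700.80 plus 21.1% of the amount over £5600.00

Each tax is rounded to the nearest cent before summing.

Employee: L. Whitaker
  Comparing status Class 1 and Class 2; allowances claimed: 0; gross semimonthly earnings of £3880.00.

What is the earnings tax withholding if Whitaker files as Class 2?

Earnings Tax (Class 2): taxable = £3880.00
  11.8% × £3880.00 = £457.84

£457.84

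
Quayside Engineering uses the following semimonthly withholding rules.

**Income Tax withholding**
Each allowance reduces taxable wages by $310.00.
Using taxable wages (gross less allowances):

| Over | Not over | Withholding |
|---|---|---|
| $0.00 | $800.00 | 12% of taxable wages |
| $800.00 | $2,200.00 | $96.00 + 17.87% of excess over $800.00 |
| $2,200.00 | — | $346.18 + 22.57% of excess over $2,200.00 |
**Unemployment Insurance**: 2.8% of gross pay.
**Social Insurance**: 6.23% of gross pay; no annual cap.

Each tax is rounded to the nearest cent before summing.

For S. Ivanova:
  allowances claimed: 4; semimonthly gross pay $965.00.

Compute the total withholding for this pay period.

Income Tax: taxable = $965.00 − 4×$310.00 = $-275.00
  Taxable ≤ 0 → $0.00
Unemployment Insurance: 2.8% × $965.00 = $27.02
Social Insurance: 6.23% × $965.00 = $60.12
Total: $0.00 + $27.02 + $60.12 = $87.14

$87.14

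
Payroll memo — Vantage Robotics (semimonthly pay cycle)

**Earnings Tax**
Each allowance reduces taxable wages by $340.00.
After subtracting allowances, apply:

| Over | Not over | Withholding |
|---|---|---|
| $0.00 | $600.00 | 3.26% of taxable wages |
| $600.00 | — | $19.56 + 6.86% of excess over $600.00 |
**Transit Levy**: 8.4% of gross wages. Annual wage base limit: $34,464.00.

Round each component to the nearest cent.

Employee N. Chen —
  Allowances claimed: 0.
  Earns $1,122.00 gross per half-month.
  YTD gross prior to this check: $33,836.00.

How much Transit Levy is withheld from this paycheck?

Transit Levy: cap $34,464.00 − YTD $33,836.00 = $628.00 subject; 8.4% × $628.00 = $52.75

$52.75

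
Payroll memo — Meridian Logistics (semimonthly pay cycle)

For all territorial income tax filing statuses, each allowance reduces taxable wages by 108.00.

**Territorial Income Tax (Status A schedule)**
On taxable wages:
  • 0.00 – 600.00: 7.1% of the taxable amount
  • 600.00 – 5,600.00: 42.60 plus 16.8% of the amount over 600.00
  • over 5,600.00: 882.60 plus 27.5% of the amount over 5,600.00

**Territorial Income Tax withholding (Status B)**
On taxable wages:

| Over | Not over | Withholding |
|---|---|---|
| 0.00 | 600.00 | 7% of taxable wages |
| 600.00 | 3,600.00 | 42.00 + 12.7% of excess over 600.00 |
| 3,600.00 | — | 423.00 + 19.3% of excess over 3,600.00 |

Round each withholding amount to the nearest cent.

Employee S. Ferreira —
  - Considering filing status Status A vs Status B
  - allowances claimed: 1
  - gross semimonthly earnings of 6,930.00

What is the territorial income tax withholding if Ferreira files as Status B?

1,044.85

Territorial Income Tax (Status B): taxable = 6,930.00 − 1×108.00 = 6,822.00
  423.00 + 19.3% × (6,822.00 − 3,600.00) = 423.00 + 19.3% × 3,222.00 = 1,044.85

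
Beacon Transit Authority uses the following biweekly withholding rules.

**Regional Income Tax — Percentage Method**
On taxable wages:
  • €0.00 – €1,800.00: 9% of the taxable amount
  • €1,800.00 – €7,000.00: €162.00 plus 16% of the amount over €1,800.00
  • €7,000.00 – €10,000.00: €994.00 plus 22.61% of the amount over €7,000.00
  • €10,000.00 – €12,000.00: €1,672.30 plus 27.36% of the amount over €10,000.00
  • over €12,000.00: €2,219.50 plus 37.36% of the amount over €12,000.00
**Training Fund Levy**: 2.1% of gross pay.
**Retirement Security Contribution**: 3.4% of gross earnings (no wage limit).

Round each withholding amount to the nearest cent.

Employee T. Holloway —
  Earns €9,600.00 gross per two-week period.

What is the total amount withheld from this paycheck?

Regional Income Tax: taxable = €9,600.00
  €994.00 + 22.61% × (€9,600.00 − €7,000.00) = €994.00 + 22.61% × €2,600.00 = €1,581.86
Training Fund Levy: 2.1% × €9,600.00 = €201.60
Retirement Security Contribution: 3.4% × €9,600.00 = €326.40
Total: €1,581.86 + €201.60 + €326.40 = €2,109.86

€2,109.86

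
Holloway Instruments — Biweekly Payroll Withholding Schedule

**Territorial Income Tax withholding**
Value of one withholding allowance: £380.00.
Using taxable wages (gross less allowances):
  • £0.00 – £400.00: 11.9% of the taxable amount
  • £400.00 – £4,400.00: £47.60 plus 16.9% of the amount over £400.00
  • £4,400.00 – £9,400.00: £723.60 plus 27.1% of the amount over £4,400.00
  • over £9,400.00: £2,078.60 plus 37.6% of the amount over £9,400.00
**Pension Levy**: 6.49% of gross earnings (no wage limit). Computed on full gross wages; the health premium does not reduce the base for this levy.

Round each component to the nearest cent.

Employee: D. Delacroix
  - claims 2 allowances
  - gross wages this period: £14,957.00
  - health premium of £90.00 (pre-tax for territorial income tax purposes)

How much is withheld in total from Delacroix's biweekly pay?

£4,819.14

Territorial Income Tax: taxable = £14,957.00 − £90.00 − 2×£380.00 = £14,107.00
  £2,078.60 + 37.6% × (£14,107.00 − £9,400.00) = £2,078.60 + 37.6% × £4,707.00 = £3,848.43
Pension Levy: 6.49% × £14,957.00 = £970.71
Total: £3,848.43 + £970.71 = £4,819.14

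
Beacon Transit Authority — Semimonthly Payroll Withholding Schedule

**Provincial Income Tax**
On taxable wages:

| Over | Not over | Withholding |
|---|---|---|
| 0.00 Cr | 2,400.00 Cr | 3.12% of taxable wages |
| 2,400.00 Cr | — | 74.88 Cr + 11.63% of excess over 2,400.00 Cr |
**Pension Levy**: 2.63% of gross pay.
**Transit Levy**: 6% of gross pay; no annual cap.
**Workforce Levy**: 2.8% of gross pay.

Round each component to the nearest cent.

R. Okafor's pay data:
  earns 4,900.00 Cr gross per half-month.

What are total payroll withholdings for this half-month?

925.70 Cr

Provincial Income Tax: taxable = 4,900.00 Cr
  74.88 Cr + 11.63% × (4,900.00 Cr − 2,400.00 Cr) = 74.88 Cr + 11.63% × 2,500.00 Cr = 365.63 Cr
Pension Levy: 2.63% × 4,900.00 Cr = 128.87 Cr
Transit Levy: 6% × 4,900.00 Cr = 294.00 Cr
Workforce Levy: 2.8% × 4,900.00 Cr = 137.20 Cr
Total: 365.63 Cr + 128.87 Cr + 294.00 Cr + 137.20 Cr = 925.70 Cr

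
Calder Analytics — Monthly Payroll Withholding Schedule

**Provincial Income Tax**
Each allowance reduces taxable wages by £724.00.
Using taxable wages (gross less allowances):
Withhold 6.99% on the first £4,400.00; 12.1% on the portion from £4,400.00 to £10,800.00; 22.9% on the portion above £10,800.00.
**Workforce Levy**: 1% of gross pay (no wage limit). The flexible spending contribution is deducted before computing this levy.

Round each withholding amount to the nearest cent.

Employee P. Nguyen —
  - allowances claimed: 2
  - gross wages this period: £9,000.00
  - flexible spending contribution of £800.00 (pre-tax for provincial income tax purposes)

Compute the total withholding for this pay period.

£674.15

Provincial Income Tax: taxable = £9,000.00 − £800.00 − 2×£724.00 = £6,752.00
  £307.56 + 12.1% × (£6,752.00 − £4,400.00) = £307.56 + 12.1% × £2,352.00 = £592.15
Workforce Levy: 1% × £8,200.00 = £82.00
Total: £592.15 + £82.00 = £674.15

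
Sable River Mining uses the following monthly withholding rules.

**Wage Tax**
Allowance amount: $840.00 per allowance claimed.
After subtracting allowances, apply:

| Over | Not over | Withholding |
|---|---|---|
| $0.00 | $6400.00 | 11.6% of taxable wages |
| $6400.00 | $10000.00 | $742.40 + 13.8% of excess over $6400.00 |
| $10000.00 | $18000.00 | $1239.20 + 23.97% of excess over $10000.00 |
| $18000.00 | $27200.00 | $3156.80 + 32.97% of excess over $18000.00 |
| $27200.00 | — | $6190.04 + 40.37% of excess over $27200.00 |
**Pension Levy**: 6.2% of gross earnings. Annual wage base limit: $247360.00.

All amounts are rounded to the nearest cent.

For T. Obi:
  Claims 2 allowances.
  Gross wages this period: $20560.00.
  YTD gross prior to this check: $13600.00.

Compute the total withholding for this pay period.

Wage Tax: taxable = $20560.00 − 2×$840.00 = $18880.00
  $3156.80 + 32.97% × ($18880.00 − $18000.00) = $3156.80 + 32.97% × $880.00 = $3446.94
Pension Levy: 6.2% × $20560.00 = $1274.72
Total: $3446.94 + $1274.72 = $4721.66

$4721.66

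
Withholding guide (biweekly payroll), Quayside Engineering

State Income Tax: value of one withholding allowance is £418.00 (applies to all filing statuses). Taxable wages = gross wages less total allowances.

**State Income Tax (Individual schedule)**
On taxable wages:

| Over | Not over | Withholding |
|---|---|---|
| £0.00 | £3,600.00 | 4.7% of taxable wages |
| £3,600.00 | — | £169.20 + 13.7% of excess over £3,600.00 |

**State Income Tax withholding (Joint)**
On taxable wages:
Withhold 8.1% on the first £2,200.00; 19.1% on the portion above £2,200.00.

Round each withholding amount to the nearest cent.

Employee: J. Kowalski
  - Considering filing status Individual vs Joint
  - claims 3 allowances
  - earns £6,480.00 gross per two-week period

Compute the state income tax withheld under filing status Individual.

State Income Tax (Individual): taxable = £6,480.00 − 3×£418.00 = £5,226.00
  £169.20 + 13.7% × (£5,226.00 − £3,600.00) = £169.20 + 13.7% × £1,626.00 = £391.96

£391.96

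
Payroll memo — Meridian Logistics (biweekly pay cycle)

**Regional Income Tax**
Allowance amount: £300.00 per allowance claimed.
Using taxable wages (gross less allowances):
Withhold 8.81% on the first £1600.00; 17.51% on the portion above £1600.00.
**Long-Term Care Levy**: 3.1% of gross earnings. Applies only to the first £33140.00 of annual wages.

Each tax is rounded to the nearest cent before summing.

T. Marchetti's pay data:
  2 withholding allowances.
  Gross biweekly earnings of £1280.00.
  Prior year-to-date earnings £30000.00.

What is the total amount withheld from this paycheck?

Regional Income Tax: taxable = £1280.00 − 2×£300.00 = £680.00
  8.81% × £680.00 = £59.91
Long-Term Care Levy: 3.1% × £1280.00 = £39.68
Total: £59.91 + £39.68 = £99.59

£99.59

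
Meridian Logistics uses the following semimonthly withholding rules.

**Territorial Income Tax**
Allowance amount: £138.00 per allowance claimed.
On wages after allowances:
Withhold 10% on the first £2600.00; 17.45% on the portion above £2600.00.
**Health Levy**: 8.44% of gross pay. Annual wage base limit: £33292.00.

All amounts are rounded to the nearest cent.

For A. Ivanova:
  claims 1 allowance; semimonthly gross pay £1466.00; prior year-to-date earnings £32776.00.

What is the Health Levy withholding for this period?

£43.55

Health Levy: cap £33292.00 − YTD £32776.00 = £516.00 subject; 8.44% × £516.00 = £43.55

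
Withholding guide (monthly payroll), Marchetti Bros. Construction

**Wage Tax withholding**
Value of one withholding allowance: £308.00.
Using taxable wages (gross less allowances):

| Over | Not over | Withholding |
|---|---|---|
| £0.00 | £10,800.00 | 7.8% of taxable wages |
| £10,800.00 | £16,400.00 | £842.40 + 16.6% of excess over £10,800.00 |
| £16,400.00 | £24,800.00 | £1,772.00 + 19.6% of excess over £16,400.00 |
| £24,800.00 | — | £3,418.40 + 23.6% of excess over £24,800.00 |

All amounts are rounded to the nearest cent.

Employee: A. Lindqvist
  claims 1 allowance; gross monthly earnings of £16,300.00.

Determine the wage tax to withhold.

Wage Tax: taxable = £16,300.00 − 1×£308.00 = £15,992.00
  £842.40 + 16.6% × (£15,992.00 − £10,800.00) = £842.40 + 16.6% × £5,192.00 = £1,704.27

£1,704.27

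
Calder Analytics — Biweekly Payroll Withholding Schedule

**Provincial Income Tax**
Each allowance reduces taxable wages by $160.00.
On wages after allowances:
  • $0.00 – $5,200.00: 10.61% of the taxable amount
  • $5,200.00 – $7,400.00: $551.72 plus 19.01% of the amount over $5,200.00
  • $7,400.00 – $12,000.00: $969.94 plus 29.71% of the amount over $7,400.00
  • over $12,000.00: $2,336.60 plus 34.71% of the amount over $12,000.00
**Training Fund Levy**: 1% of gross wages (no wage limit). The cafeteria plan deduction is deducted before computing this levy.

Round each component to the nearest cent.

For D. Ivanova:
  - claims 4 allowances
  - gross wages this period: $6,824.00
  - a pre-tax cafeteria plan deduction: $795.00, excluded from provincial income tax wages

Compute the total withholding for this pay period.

$647.94

Provincial Income Tax: taxable = $6,824.00 − $795.00 − 4×$160.00 = $5,389.00
  $551.72 + 19.01% × ($5,389.00 − $5,200.00) = $551.72 + 19.01% × $189.00 = $587.65
Training Fund Levy: 1% × $6,029.00 = $60.29
Total: $587.65 + $60.29 = $647.94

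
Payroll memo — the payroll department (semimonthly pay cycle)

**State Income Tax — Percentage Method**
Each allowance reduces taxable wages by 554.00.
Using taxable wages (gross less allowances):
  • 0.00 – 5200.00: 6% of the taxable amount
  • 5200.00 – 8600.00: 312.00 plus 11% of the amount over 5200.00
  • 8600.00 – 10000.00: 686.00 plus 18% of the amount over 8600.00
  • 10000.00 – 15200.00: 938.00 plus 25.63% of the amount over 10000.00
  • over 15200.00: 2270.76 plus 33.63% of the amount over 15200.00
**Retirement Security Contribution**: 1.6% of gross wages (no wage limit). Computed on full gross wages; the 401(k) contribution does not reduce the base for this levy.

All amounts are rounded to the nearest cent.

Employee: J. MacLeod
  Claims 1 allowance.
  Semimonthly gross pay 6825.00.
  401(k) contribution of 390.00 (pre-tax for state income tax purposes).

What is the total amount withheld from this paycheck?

State Income Tax: taxable = 6825.00 − 390.00 − 1×554.00 = 5881.00
  312.00 + 11% × (5881.00 − 5200.00) = 312.00 + 11% × 681.00 = 386.91
Retirement Security Contribution: 1.6% × 6825.00 = 109.20
Total: 386.91 + 109.20 = 496.11

496.11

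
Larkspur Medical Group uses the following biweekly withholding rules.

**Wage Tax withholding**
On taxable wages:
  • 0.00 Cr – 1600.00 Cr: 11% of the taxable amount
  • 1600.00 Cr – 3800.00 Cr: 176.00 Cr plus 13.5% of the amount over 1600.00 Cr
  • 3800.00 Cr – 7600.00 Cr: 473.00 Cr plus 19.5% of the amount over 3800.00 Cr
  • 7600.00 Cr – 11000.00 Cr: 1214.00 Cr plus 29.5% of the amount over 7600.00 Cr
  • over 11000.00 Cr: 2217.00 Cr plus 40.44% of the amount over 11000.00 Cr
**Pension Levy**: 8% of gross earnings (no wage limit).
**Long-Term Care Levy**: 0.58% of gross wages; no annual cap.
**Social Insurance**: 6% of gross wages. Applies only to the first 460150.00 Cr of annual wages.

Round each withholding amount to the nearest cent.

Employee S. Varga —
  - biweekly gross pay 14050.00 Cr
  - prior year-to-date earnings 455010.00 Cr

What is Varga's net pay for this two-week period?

9085.69 Cr

Wage Tax: taxable = 14050.00 Cr
  2217.00 Cr + 40.44% × (14050.00 Cr − 11000.00 Cr) = 2217.00 Cr + 40.44% × 3050.00 Cr = 3450.42 Cr
Pension Levy: 8% × 14050.00 Cr = 1124.00 Cr
Long-Term Care Levy: 0.58% × 14050.00 Cr = 81.49 Cr
Social Insurance: cap 460150.00 Cr − YTD 455010.00 Cr = 5140.00 Cr subject; 6% × 5140.00 Cr = 308.40 Cr
Total withheld: 3450.42 Cr + 1124.00 Cr + 81.49 Cr + 308.40 Cr = 4964.31 Cr
Net pay: 14050.00 Cr − 4964.31 Cr = 9085.69 Cr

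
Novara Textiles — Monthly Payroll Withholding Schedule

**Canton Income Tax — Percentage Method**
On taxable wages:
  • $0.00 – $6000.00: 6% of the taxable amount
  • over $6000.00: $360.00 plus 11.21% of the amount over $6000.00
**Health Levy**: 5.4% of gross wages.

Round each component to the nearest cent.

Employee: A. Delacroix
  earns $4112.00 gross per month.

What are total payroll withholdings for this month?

Canton Income Tax: taxable = $4112.00
  6% × $4112.00 = $246.72
Health Levy: 5.4% × $4112.00 = $222.05
Total: $246.72 + $222.05 = $468.77

$468.77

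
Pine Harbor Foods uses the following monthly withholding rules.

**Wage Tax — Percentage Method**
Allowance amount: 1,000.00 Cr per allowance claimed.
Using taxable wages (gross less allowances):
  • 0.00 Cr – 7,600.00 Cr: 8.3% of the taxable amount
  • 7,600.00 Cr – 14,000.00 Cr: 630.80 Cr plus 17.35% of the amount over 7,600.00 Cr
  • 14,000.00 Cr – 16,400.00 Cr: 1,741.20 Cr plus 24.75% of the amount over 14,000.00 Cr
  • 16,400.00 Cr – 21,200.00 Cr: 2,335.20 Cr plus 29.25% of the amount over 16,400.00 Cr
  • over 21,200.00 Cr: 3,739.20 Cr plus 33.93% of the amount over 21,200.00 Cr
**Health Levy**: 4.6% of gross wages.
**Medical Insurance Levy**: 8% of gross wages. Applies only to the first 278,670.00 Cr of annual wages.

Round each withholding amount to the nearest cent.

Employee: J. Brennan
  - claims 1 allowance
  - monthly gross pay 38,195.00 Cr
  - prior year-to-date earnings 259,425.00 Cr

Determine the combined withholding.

12,462.87 Cr

Wage Tax: taxable = 38,195.00 Cr − 1×1,000.00 Cr = 37,195.00 Cr
  3,739.20 Cr + 33.93% × (37,195.00 Cr − 21,200.00 Cr) = 3,739.20 Cr + 33.93% × 15,995.00 Cr = 9,166.30 Cr
Health Levy: 4.6% × 38,195.00 Cr = 1,756.97 Cr
Medical Insurance Levy: cap 278,670.00 Cr − YTD 259,425.00 Cr = 19,245.00 Cr subject; 8% × 19,245.00 Cr = 1,539.60 Cr
Total: 9,166.30 Cr + 1,756.97 Cr + 1,539.60 Cr = 12,462.87 Cr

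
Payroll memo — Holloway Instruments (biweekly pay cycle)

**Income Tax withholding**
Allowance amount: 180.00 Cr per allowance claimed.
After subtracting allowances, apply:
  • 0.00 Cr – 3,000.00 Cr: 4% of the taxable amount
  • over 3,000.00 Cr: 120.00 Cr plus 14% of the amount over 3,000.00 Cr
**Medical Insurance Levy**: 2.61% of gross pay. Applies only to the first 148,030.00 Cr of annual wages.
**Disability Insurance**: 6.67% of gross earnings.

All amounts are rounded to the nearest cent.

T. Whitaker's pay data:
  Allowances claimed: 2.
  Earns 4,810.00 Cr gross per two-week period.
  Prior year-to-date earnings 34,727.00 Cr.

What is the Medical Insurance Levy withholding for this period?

125.54 Cr

Medical Insurance Levy: 2.61% × 4,810.00 Cr = 125.54 Cr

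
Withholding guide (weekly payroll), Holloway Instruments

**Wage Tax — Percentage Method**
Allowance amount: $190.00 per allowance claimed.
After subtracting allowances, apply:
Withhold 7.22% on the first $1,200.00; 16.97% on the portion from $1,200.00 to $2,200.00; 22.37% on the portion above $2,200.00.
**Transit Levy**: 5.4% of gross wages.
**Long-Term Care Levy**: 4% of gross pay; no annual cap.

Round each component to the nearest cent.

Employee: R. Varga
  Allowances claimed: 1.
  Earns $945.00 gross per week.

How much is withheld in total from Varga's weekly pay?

$143.34

Wage Tax: taxable = $945.00 − 1×$190.00 = $755.00
  7.22% × $755.00 = $54.51
Transit Levy: 5.4% × $945.00 = $51.03
Long-Term Care Levy: 4% × $945.00 = $37.80
Total: $54.51 + $51.03 + $37.80 = $143.34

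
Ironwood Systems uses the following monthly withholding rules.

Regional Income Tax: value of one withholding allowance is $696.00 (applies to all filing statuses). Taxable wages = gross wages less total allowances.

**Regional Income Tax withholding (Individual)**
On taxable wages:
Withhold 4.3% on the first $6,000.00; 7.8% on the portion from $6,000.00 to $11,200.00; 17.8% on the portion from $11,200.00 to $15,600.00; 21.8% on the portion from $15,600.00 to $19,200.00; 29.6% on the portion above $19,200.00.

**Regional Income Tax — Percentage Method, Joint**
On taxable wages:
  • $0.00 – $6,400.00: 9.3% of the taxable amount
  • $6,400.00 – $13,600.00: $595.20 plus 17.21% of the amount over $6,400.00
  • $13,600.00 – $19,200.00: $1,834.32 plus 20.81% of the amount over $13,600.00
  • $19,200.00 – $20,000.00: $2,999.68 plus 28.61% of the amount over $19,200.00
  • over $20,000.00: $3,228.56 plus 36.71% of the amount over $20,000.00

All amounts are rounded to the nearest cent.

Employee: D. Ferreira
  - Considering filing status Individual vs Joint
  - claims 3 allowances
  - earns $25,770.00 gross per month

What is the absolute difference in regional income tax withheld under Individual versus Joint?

$1,021.95

Regional Income Tax (Individual): taxable = $25,770.00 − 3×$696.00 = $23,682.00
  $2,231.60 + 29.6% × ($23,682.00 − $19,200.00) = $2,231.60 + 29.6% × $4,482.00 = $3,558.27
Regional Income Tax (Joint): taxable = $25,770.00 − 3×$696.00 = $23,682.00
  $3,228.56 + 36.71% × ($23,682.00 − $20,000.00) = $3,228.56 + 36.71% × $3,682.00 = $4,580.22
Difference: |$3,558.27 − $4,580.22| = $1,021.95 (higher under Joint)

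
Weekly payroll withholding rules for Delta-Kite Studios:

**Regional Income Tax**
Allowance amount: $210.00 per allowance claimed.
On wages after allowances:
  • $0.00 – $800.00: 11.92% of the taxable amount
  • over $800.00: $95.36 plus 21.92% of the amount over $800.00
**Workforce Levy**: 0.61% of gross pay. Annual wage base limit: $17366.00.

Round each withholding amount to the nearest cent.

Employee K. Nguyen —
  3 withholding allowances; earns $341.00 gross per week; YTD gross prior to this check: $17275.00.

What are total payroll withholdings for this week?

Regional Income Tax: taxable = $341.00 − 3×$210.00 = $-289.00
  Taxable ≤ 0 → $0.00
Workforce Levy: cap $17366.00 − YTD $17275.00 = $91.00 subject; 0.61% × $91.00 = $0.56
Total: $0.00 + $0.56 = $0.56

$0.56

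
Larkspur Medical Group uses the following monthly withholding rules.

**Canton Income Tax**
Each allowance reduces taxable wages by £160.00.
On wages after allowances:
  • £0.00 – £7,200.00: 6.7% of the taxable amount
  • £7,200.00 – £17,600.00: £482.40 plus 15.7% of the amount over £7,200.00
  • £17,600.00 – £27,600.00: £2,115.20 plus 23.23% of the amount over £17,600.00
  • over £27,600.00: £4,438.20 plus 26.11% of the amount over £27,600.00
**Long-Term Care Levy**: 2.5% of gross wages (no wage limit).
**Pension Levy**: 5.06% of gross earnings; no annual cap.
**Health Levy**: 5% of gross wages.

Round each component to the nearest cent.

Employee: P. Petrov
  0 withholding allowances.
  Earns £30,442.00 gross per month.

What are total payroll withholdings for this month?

£9,003.77

Canton Income Tax: taxable = £30,442.00
  £4,438.20 + 26.11% × (£30,442.00 − £27,600.00) = £4,438.20 + 26.11% × £2,842.00 = £5,180.25
Long-Term Care Levy: 2.5% × £30,442.00 = £761.05
Pension Levy: 5.06% × £30,442.00 = £1,540.37
Health Levy: 5% × £30,442.00 = £1,522.10
Total: £5,180.25 + £761.05 + £1,540.37 + £1,522.10 = £9,003.77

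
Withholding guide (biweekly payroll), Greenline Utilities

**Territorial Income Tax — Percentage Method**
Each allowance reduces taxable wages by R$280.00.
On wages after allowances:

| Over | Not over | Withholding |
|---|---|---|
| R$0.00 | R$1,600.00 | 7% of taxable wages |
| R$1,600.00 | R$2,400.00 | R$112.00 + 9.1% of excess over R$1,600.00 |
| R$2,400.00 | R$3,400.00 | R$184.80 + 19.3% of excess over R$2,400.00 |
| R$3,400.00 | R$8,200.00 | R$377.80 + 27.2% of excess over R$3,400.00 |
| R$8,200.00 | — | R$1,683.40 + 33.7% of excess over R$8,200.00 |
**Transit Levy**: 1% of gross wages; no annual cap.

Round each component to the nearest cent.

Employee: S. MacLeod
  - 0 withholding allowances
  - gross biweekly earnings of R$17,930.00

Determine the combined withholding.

Territorial Income Tax: taxable = R$17,930.00
  R$1,683.40 + 33.7% × (R$17,930.00 − R$8,200.00) = R$1,683.40 + 33.7% × R$9,730.00 = R$4,962.41
Transit Levy: 1% × R$17,930.00 = R$179.30
Total: R$4,962.41 + R$179.30 = R$5,141.71

R$5,141.71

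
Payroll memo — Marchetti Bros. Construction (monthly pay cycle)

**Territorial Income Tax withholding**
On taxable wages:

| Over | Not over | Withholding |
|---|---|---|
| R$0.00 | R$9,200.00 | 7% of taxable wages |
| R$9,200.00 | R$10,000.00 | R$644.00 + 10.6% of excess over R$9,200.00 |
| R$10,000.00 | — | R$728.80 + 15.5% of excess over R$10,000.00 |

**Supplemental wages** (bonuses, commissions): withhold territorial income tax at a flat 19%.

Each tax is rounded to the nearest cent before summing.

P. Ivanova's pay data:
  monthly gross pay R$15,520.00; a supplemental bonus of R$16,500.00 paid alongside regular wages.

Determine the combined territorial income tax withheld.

R$4,719.40

Territorial Income Tax: taxable = R$15,520.00
  R$728.80 + 15.5% × (R$15,520.00 − R$10,000.00) = R$728.80 + 15.5% × R$5,520.00 = R$1,584.40
Supplemental (19% flat on bonus): 19% × R$16,500.00 = R$3,135.00
Total territorial income tax: R$1,584.40 + R$3,135.00 = R$4,719.40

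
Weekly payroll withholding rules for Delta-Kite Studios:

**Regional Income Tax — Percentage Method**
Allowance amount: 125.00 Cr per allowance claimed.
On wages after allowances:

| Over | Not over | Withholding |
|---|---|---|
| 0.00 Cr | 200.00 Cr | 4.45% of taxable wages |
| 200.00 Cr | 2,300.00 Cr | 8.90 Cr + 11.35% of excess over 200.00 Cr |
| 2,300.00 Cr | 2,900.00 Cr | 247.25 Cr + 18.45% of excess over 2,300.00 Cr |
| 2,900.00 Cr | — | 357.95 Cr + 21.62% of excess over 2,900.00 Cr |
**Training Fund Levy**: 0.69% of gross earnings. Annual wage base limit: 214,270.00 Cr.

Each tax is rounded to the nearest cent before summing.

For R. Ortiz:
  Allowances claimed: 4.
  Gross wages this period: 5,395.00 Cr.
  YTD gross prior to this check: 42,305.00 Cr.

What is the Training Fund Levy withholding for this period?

37.23 Cr

Training Fund Levy: 0.69% × 5,395.00 Cr = 37.23 Cr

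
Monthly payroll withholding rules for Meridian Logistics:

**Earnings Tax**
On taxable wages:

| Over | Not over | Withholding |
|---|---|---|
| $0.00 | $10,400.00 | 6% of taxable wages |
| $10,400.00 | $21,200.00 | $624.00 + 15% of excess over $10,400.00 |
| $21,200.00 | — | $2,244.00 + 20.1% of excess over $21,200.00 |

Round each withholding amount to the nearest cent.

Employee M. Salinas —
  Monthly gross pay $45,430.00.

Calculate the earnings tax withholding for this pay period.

Earnings Tax: taxable = $45,430.00
  $2,244.00 + 20.1% × ($45,430.00 − $21,200.00) = $2,244.00 + 20.1% × $24,230.00 = $7,114.23

$7,114.23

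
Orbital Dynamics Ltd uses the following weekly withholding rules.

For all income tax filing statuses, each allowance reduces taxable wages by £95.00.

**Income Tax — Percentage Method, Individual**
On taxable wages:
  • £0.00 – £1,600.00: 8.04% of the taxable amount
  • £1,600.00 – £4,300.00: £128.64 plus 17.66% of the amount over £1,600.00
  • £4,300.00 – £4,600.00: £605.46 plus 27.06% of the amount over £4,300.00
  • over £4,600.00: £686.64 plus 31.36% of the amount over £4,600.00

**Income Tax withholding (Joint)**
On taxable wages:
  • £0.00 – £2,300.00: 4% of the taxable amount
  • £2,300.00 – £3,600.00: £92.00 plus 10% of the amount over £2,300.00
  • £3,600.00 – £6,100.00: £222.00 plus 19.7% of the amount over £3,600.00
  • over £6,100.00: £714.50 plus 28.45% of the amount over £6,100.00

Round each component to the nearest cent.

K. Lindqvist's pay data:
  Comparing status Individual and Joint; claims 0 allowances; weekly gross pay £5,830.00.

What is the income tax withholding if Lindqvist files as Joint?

Income Tax (Joint): taxable = £5,830.00
  £222.00 + 19.7% × (£5,830.00 − £3,600.00) = £222.00 + 19.7% × £2,230.00 = £661.31

£661.31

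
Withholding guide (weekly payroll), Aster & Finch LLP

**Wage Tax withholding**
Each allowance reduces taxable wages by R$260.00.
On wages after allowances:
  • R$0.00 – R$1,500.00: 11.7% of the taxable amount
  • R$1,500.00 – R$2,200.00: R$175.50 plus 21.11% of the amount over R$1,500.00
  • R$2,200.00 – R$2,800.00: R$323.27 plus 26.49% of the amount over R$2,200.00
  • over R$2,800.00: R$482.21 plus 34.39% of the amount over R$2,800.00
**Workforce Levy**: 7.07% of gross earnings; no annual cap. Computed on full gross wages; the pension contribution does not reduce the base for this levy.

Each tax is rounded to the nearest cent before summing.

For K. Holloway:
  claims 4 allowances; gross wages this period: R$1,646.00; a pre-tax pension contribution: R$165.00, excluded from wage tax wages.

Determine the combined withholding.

Wage Tax: taxable = R$1,646.00 − R$165.00 − 4×R$260.00 = R$441.00
  11.7% × R$441.00 = R$51.60
Workforce Levy: 7.07% × R$1,646.00 = R$116.37
Total: R$51.60 + R$116.37 = R$167.97

R$167.97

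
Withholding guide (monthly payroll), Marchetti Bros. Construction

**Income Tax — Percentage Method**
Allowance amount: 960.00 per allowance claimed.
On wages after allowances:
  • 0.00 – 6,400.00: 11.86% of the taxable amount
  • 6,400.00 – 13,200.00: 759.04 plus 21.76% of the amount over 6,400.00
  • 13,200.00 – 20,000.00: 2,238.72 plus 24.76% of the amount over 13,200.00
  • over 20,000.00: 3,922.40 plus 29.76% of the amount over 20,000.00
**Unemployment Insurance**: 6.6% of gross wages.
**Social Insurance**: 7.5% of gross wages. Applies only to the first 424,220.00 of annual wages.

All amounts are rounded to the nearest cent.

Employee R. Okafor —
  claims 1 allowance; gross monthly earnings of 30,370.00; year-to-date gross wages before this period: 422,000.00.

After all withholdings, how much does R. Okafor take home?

Income Tax: taxable = 30,370.00 − 1×960.00 = 29,410.00
  3,922.40 + 29.76% × (29,410.00 − 20,000.00) = 3,922.40 + 29.76% × 9,410.00 = 6,722.82
Unemployment Insurance: 6.6% × 30,370.00 = 2,004.42
Social Insurance: cap 424,220.00 − YTD 422,000.00 = 2,220.00 subject; 7.5% × 2,220.00 = 166.50
Total withheld: 6,722.82 + 2,004.42 + 166.50 = 8,893.74
Net pay: 30,370.00 − 8,893.74 = 21,476.26

21,476.26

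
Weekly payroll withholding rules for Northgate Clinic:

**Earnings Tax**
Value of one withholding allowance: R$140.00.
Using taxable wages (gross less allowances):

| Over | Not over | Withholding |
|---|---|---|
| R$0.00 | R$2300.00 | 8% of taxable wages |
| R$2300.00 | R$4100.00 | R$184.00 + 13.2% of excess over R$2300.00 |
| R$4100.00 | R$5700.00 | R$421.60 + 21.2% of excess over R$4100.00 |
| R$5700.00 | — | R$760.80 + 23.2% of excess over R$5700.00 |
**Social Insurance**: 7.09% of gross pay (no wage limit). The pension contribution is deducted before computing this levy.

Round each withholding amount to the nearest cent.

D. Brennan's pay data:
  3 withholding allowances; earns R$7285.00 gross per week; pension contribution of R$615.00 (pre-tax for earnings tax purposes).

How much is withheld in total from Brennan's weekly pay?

R$1361.30

Earnings Tax: taxable = R$7285.00 − R$615.00 − 3×R$140.00 = R$6250.00
  R$760.80 + 23.2% × (R$6250.00 − R$5700.00) = R$760.80 + 23.2% × R$550.00 = R$888.40
Social Insurance: 7.09% × R$6670.00 = R$472.90
Total: R$888.40 + R$472.90 = R$1361.30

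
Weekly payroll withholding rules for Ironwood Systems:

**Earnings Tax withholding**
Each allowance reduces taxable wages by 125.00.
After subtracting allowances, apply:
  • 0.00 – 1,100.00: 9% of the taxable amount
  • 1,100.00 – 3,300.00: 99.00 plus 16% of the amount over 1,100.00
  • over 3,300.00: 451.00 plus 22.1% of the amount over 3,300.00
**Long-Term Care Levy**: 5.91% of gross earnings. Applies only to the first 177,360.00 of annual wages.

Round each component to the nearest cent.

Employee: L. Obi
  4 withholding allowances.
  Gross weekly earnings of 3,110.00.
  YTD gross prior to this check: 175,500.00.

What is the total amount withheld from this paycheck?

450.53

Earnings Tax: taxable = 3,110.00 − 4×125.00 = 2,610.00
  99.00 + 16% × (2,610.00 − 1,100.00) = 99.00 + 16% × 1,510.00 = 340.60
Long-Term Care Levy: cap 177,360.00 − YTD 175,500.00 = 1,860.00 subject; 5.91% × 1,860.00 = 109.93
Total: 340.60 + 109.93 = 450.53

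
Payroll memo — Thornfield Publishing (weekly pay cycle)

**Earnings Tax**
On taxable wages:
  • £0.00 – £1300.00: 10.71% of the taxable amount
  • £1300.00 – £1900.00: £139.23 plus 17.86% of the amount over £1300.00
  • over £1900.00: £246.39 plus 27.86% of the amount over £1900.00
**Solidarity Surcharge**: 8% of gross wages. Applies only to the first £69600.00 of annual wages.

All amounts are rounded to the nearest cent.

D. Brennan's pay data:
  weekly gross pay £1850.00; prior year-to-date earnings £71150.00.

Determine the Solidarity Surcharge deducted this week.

Solidarity Surcharge: YTD £71150.00 ≥ cap £69600.00 → £0.00

£0.00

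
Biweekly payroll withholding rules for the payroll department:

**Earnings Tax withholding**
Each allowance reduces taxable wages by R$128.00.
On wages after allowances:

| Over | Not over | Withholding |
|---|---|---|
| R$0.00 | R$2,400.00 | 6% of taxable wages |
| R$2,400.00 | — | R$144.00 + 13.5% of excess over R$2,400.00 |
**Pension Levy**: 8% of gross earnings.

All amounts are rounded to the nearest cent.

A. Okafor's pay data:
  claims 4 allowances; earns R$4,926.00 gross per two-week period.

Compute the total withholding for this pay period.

Earnings Tax: taxable = R$4,926.00 − 4×R$128.00 = R$4,414.00
  R$144.00 + 13.5% × (R$4,414.00 − R$2,400.00) = R$144.00 + 13.5% × R$2,014.00 = R$415.89
Pension Levy: 8% × R$4,926.00 = R$394.08
Total: R$415.89 + R$394.08 = R$809.97

R$809.97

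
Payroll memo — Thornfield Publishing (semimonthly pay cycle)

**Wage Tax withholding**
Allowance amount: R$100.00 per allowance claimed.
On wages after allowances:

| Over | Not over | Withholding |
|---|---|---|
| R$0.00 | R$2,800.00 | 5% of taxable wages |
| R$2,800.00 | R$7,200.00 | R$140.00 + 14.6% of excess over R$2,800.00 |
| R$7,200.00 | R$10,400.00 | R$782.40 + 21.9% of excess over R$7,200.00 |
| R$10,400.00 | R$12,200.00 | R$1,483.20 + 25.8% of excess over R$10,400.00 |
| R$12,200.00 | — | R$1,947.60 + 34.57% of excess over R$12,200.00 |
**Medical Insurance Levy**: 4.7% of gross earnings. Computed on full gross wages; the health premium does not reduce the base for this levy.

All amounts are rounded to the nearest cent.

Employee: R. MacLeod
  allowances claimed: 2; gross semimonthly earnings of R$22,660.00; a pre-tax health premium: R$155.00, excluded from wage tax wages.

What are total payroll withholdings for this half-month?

R$6,505.92

Wage Tax: taxable = R$22,660.00 − R$155.00 − 2×R$100.00 = R$22,305.00
  R$1,947.60 + 34.57% × (R$22,305.00 − R$12,200.00) = R$1,947.60 + 34.57% × R$10,105.00 = R$5,440.90
Medical Insurance Levy: 4.7% × R$22,660.00 = R$1,065.02
Total: R$5,440.90 + R$1,065.02 = R$6,505.92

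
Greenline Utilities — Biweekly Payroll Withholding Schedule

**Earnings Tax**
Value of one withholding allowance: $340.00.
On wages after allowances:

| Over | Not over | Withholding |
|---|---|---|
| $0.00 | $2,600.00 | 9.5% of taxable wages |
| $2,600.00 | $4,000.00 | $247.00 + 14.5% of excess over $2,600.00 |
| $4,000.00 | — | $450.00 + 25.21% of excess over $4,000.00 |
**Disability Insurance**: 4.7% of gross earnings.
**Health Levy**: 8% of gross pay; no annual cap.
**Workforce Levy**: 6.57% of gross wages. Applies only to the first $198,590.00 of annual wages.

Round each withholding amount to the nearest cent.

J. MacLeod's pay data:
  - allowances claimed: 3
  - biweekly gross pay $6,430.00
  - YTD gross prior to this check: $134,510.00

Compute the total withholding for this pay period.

$2,044.52

Earnings Tax: taxable = $6,430.00 − 3×$340.00 = $5,410.00
  $450.00 + 25.21% × ($5,410.00 − $4,000.00) = $450.00 + 25.21% × $1,410.00 = $805.46
Disability Insurance: 4.7% × $6,430.00 = $302.21
Health Levy: 8% × $6,430.00 = $514.40
Workforce Levy: 6.57% × $6,430.00 = $422.45
Total: $805.46 + $302.21 + $514.40 + $422.45 = $2,044.52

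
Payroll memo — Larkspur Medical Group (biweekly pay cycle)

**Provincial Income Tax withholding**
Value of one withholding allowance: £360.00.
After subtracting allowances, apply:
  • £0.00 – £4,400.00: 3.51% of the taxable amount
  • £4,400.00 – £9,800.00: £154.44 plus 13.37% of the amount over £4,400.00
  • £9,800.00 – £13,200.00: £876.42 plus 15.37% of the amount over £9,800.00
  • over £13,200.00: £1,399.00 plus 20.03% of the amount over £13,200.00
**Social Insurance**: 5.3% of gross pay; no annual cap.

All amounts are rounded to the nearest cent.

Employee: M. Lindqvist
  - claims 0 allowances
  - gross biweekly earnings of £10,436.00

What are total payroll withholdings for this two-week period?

Provincial Income Tax: taxable = £10,436.00
  £876.42 + 15.37% × (£10,436.00 − £9,800.00) = £876.42 + 15.37% × £636.00 = £974.17
Social Insurance: 5.3% × £10,436.00 = £553.11
Total: £974.17 + £553.11 = £1,527.28

£1,527.28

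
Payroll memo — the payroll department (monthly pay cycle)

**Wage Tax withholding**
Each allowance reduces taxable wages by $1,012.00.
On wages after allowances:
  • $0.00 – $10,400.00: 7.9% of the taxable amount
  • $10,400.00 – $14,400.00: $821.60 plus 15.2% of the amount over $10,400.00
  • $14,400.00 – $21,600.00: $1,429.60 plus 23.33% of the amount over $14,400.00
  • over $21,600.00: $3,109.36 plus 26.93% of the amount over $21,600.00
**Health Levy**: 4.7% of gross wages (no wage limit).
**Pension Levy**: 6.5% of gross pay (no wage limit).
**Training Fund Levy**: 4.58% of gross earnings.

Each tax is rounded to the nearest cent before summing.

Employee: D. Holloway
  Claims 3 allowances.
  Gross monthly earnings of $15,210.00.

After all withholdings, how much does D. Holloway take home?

$11,718.61

Wage Tax: taxable = $15,210.00 − 3×$1,012.00 = $12,174.00
  $821.60 + 15.2% × ($12,174.00 − $10,400.00) = $821.60 + 15.2% × $1,774.00 = $1,091.25
Health Levy: 4.7% × $15,210.00 = $714.87
Pension Levy: 6.5% × $15,210.00 = $988.65
Training Fund Levy: 4.58% × $15,210.00 = $696.62
Total withheld: $1,091.25 + $714.87 + $988.65 + $696.62 = $3,491.39
Net pay: $15,210.00 − $3,491.39 = $11,718.61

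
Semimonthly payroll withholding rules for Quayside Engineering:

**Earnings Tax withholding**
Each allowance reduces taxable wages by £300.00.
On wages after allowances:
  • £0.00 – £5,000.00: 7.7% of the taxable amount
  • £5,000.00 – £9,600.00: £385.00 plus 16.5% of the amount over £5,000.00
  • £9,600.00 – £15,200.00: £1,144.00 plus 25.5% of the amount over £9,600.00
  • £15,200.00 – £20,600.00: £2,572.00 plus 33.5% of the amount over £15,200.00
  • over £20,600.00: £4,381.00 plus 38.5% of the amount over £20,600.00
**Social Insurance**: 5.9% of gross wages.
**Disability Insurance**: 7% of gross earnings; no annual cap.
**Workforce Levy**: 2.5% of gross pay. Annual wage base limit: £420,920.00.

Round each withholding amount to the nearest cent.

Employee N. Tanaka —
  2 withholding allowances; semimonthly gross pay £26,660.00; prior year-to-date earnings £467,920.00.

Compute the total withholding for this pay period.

£9,922.24

Earnings Tax: taxable = £26,660.00 − 2×£300.00 = £26,060.00
  £4,381.00 + 38.5% × (£26,060.00 − £20,600.00) = £4,381.00 + 38.5% × £5,460.00 = £6,483.10
Social Insurance: 5.9% × £26,660.00 = £1,572.94
Disability Insurance: 7% × £26,660.00 = £1,866.20
Workforce Levy: YTD £467,920.00 ≥ cap £420,920.00 → £0.00
Total: £6,483.10 + £1,572.94 + £1,866.20 + £0.00 = £9,922.24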